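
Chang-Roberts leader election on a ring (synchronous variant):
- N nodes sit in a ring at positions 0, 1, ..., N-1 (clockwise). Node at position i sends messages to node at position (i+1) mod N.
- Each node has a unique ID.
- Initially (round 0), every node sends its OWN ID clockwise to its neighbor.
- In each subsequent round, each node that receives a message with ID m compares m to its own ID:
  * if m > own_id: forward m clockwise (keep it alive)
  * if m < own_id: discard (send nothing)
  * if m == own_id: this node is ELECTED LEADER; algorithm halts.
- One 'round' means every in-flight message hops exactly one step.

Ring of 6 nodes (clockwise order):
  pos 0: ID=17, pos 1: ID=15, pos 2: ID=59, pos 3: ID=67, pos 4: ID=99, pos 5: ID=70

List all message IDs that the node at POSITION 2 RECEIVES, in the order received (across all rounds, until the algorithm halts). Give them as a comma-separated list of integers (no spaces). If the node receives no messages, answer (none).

Answer: 15,17,70,99

Derivation:
Round 1: pos1(id15) recv 17: fwd; pos2(id59) recv 15: drop; pos3(id67) recv 59: drop; pos4(id99) recv 67: drop; pos5(id70) recv 99: fwd; pos0(id17) recv 70: fwd
Round 2: pos2(id59) recv 17: drop; pos0(id17) recv 99: fwd; pos1(id15) recv 70: fwd
Round 3: pos1(id15) recv 99: fwd; pos2(id59) recv 70: fwd
Round 4: pos2(id59) recv 99: fwd; pos3(id67) recv 70: fwd
Round 5: pos3(id67) recv 99: fwd; pos4(id99) recv 70: drop
Round 6: pos4(id99) recv 99: ELECTED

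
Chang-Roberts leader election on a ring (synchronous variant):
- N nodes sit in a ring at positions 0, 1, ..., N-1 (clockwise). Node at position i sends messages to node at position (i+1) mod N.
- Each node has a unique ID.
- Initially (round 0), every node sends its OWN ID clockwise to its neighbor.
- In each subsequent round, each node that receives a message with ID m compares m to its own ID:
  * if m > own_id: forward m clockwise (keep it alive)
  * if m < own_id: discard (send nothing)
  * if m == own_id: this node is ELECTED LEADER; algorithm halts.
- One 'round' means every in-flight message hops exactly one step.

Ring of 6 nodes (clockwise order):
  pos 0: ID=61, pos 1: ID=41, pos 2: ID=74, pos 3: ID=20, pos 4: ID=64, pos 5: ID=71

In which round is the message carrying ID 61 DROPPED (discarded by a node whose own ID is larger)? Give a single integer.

Answer: 2

Derivation:
Round 1: pos1(id41) recv 61: fwd; pos2(id74) recv 41: drop; pos3(id20) recv 74: fwd; pos4(id64) recv 20: drop; pos5(id71) recv 64: drop; pos0(id61) recv 71: fwd
Round 2: pos2(id74) recv 61: drop; pos4(id64) recv 74: fwd; pos1(id41) recv 71: fwd
Round 3: pos5(id71) recv 74: fwd; pos2(id74) recv 71: drop
Round 4: pos0(id61) recv 74: fwd
Round 5: pos1(id41) recv 74: fwd
Round 6: pos2(id74) recv 74: ELECTED
Message ID 61 originates at pos 0; dropped at pos 2 in round 2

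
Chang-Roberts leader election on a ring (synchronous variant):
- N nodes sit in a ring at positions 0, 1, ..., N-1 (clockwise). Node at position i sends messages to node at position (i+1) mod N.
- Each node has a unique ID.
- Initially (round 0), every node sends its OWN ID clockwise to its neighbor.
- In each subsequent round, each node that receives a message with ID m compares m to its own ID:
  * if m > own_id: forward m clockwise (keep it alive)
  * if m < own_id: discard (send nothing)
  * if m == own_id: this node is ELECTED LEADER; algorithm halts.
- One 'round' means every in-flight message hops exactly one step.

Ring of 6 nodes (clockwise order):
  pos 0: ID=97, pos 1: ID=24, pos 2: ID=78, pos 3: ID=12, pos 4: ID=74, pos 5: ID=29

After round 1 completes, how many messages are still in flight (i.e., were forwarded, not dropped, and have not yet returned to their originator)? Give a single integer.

Round 1: pos1(id24) recv 97: fwd; pos2(id78) recv 24: drop; pos3(id12) recv 78: fwd; pos4(id74) recv 12: drop; pos5(id29) recv 74: fwd; pos0(id97) recv 29: drop
After round 1: 3 messages still in flight

Answer: 3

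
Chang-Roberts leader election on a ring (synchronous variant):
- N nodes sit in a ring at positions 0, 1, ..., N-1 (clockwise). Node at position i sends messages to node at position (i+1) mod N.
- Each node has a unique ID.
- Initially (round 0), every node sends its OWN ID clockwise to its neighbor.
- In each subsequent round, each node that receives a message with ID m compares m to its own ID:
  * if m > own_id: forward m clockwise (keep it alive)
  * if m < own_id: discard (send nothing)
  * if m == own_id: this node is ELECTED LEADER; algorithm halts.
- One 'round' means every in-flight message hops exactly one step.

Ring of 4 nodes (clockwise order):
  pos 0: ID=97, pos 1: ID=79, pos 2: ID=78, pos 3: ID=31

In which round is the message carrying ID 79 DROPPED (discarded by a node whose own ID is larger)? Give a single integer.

Round 1: pos1(id79) recv 97: fwd; pos2(id78) recv 79: fwd; pos3(id31) recv 78: fwd; pos0(id97) recv 31: drop
Round 2: pos2(id78) recv 97: fwd; pos3(id31) recv 79: fwd; pos0(id97) recv 78: drop
Round 3: pos3(id31) recv 97: fwd; pos0(id97) recv 79: drop
Round 4: pos0(id97) recv 97: ELECTED
Message ID 79 originates at pos 1; dropped at pos 0 in round 3

Answer: 3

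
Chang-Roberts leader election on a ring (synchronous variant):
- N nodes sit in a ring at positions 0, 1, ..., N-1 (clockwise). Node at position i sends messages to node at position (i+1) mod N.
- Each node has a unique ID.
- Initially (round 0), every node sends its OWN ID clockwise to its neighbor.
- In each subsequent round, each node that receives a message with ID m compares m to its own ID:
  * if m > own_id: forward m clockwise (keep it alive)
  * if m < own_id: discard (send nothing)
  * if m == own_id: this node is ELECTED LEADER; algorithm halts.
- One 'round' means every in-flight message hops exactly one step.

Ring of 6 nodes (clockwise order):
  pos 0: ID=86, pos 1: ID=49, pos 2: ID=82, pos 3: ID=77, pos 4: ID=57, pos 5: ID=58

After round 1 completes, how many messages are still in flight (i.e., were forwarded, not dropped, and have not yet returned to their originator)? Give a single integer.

Round 1: pos1(id49) recv 86: fwd; pos2(id82) recv 49: drop; pos3(id77) recv 82: fwd; pos4(id57) recv 77: fwd; pos5(id58) recv 57: drop; pos0(id86) recv 58: drop
After round 1: 3 messages still in flight

Answer: 3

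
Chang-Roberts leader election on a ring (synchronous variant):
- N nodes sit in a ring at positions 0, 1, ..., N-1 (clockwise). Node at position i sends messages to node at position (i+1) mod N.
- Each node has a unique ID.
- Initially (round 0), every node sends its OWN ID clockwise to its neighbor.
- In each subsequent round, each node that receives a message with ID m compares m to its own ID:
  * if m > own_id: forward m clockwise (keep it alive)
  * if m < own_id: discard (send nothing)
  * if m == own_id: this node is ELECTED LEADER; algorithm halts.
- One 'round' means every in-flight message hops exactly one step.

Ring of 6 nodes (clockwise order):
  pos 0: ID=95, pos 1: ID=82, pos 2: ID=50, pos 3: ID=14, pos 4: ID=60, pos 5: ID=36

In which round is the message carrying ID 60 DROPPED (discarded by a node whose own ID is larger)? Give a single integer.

Round 1: pos1(id82) recv 95: fwd; pos2(id50) recv 82: fwd; pos3(id14) recv 50: fwd; pos4(id60) recv 14: drop; pos5(id36) recv 60: fwd; pos0(id95) recv 36: drop
Round 2: pos2(id50) recv 95: fwd; pos3(id14) recv 82: fwd; pos4(id60) recv 50: drop; pos0(id95) recv 60: drop
Round 3: pos3(id14) recv 95: fwd; pos4(id60) recv 82: fwd
Round 4: pos4(id60) recv 95: fwd; pos5(id36) recv 82: fwd
Round 5: pos5(id36) recv 95: fwd; pos0(id95) recv 82: drop
Round 6: pos0(id95) recv 95: ELECTED
Message ID 60 originates at pos 4; dropped at pos 0 in round 2

Answer: 2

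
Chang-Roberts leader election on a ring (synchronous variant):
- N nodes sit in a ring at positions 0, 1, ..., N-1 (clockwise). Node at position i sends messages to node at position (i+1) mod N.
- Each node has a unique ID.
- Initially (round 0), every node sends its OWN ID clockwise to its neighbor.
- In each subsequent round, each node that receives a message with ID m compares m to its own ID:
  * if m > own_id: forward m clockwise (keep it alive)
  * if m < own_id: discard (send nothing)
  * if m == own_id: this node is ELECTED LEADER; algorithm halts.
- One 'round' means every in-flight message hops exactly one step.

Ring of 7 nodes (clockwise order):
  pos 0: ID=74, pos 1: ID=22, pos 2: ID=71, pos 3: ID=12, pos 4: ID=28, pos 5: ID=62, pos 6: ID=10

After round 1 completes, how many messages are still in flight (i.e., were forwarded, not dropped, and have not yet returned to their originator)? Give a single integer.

Round 1: pos1(id22) recv 74: fwd; pos2(id71) recv 22: drop; pos3(id12) recv 71: fwd; pos4(id28) recv 12: drop; pos5(id62) recv 28: drop; pos6(id10) recv 62: fwd; pos0(id74) recv 10: drop
After round 1: 3 messages still in flight

Answer: 3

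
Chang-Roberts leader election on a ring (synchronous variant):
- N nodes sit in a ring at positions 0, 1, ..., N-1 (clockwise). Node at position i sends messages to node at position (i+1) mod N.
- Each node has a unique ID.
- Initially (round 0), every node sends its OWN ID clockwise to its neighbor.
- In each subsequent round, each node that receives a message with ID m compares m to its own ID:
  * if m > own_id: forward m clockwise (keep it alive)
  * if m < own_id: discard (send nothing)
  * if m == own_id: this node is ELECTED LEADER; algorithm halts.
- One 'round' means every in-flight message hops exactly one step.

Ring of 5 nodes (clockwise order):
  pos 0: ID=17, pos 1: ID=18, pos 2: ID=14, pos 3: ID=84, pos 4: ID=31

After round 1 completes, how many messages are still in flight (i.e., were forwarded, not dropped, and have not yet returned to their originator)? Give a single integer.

Round 1: pos1(id18) recv 17: drop; pos2(id14) recv 18: fwd; pos3(id84) recv 14: drop; pos4(id31) recv 84: fwd; pos0(id17) recv 31: fwd
After round 1: 3 messages still in flight

Answer: 3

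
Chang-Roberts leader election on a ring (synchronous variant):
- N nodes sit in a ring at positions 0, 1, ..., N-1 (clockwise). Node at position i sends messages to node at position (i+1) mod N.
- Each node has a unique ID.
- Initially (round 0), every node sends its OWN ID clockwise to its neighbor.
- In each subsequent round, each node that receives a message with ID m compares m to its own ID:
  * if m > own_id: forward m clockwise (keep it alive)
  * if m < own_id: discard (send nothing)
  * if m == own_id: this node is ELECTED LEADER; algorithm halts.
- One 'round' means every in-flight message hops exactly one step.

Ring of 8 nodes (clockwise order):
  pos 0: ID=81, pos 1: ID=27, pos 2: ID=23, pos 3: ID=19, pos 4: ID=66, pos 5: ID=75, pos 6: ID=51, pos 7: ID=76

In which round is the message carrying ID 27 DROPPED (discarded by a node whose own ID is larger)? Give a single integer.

Round 1: pos1(id27) recv 81: fwd; pos2(id23) recv 27: fwd; pos3(id19) recv 23: fwd; pos4(id66) recv 19: drop; pos5(id75) recv 66: drop; pos6(id51) recv 75: fwd; pos7(id76) recv 51: drop; pos0(id81) recv 76: drop
Round 2: pos2(id23) recv 81: fwd; pos3(id19) recv 27: fwd; pos4(id66) recv 23: drop; pos7(id76) recv 75: drop
Round 3: pos3(id19) recv 81: fwd; pos4(id66) recv 27: drop
Round 4: pos4(id66) recv 81: fwd
Round 5: pos5(id75) recv 81: fwd
Round 6: pos6(id51) recv 81: fwd
Round 7: pos7(id76) recv 81: fwd
Round 8: pos0(id81) recv 81: ELECTED
Message ID 27 originates at pos 1; dropped at pos 4 in round 3

Answer: 3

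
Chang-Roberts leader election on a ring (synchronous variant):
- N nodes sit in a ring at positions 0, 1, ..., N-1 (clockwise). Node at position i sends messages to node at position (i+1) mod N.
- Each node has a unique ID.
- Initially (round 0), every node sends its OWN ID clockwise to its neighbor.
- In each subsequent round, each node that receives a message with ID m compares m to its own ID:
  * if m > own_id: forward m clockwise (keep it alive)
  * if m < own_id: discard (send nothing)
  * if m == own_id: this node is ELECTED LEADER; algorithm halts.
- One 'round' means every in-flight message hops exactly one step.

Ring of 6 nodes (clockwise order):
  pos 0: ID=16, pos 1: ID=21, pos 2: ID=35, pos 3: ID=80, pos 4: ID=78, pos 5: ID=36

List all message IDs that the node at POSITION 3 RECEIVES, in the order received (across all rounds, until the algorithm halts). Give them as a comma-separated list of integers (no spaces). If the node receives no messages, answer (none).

Round 1: pos1(id21) recv 16: drop; pos2(id35) recv 21: drop; pos3(id80) recv 35: drop; pos4(id78) recv 80: fwd; pos5(id36) recv 78: fwd; pos0(id16) recv 36: fwd
Round 2: pos5(id36) recv 80: fwd; pos0(id16) recv 78: fwd; pos1(id21) recv 36: fwd
Round 3: pos0(id16) recv 80: fwd; pos1(id21) recv 78: fwd; pos2(id35) recv 36: fwd
Round 4: pos1(id21) recv 80: fwd; pos2(id35) recv 78: fwd; pos3(id80) recv 36: drop
Round 5: pos2(id35) recv 80: fwd; pos3(id80) recv 78: drop
Round 6: pos3(id80) recv 80: ELECTED

Answer: 35,36,78,80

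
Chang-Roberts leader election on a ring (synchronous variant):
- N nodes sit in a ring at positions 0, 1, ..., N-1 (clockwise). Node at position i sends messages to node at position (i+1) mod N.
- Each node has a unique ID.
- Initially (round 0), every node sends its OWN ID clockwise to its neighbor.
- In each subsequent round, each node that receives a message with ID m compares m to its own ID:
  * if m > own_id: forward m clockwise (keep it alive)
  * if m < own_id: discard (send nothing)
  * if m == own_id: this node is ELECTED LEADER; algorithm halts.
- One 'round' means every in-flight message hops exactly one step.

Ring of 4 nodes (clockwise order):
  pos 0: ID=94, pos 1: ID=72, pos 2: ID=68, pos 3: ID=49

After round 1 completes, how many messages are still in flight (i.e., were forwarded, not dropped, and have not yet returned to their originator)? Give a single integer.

Round 1: pos1(id72) recv 94: fwd; pos2(id68) recv 72: fwd; pos3(id49) recv 68: fwd; pos0(id94) recv 49: drop
After round 1: 3 messages still in flight

Answer: 3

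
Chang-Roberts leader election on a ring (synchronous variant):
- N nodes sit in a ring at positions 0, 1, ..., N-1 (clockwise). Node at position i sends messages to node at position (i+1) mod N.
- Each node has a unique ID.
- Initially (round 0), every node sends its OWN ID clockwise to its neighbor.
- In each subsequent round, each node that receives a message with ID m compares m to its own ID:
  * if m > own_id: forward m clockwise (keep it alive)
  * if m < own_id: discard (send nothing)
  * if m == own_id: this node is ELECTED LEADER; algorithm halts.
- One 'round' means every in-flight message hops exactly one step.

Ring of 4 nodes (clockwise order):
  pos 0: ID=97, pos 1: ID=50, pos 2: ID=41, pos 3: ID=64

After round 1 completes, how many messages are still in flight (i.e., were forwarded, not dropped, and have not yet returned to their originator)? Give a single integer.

Answer: 2

Derivation:
Round 1: pos1(id50) recv 97: fwd; pos2(id41) recv 50: fwd; pos3(id64) recv 41: drop; pos0(id97) recv 64: drop
After round 1: 2 messages still in flight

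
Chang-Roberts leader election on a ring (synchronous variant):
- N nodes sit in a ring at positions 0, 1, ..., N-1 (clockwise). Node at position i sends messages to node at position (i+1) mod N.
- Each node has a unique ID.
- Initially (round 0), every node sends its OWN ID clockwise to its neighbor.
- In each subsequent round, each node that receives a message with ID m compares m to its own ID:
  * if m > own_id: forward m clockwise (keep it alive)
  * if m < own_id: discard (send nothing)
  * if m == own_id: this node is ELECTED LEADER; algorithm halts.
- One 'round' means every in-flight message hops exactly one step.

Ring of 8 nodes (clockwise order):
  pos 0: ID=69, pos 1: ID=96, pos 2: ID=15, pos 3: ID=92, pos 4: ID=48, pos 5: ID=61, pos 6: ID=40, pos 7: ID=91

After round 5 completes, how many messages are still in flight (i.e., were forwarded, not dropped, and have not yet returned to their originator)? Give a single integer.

Answer: 2

Derivation:
Round 1: pos1(id96) recv 69: drop; pos2(id15) recv 96: fwd; pos3(id92) recv 15: drop; pos4(id48) recv 92: fwd; pos5(id61) recv 48: drop; pos6(id40) recv 61: fwd; pos7(id91) recv 40: drop; pos0(id69) recv 91: fwd
Round 2: pos3(id92) recv 96: fwd; pos5(id61) recv 92: fwd; pos7(id91) recv 61: drop; pos1(id96) recv 91: drop
Round 3: pos4(id48) recv 96: fwd; pos6(id40) recv 92: fwd
Round 4: pos5(id61) recv 96: fwd; pos7(id91) recv 92: fwd
Round 5: pos6(id40) recv 96: fwd; pos0(id69) recv 92: fwd
After round 5: 2 messages still in flight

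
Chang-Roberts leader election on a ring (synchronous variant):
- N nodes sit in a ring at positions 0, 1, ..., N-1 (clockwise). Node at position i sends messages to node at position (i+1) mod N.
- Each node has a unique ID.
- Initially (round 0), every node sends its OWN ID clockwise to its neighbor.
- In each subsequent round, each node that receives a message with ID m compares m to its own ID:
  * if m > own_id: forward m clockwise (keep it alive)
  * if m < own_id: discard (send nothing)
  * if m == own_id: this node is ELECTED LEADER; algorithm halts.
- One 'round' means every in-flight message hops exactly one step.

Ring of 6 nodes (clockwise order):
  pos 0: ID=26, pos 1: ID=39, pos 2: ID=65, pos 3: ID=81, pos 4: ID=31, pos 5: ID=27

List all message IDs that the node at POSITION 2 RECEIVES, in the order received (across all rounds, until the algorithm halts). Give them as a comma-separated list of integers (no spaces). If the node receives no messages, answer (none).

Answer: 39,81

Derivation:
Round 1: pos1(id39) recv 26: drop; pos2(id65) recv 39: drop; pos3(id81) recv 65: drop; pos4(id31) recv 81: fwd; pos5(id27) recv 31: fwd; pos0(id26) recv 27: fwd
Round 2: pos5(id27) recv 81: fwd; pos0(id26) recv 31: fwd; pos1(id39) recv 27: drop
Round 3: pos0(id26) recv 81: fwd; pos1(id39) recv 31: drop
Round 4: pos1(id39) recv 81: fwd
Round 5: pos2(id65) recv 81: fwd
Round 6: pos3(id81) recv 81: ELECTED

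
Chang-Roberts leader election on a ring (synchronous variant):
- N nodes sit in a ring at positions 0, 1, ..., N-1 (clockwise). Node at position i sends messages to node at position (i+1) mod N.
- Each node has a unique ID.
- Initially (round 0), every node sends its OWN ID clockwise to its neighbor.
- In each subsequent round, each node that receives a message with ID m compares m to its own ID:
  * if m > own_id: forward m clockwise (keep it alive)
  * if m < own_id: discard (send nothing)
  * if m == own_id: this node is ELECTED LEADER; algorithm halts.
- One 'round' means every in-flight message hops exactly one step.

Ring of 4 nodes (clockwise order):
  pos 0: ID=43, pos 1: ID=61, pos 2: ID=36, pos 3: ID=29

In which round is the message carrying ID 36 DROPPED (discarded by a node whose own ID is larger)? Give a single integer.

Round 1: pos1(id61) recv 43: drop; pos2(id36) recv 61: fwd; pos3(id29) recv 36: fwd; pos0(id43) recv 29: drop
Round 2: pos3(id29) recv 61: fwd; pos0(id43) recv 36: drop
Round 3: pos0(id43) recv 61: fwd
Round 4: pos1(id61) recv 61: ELECTED
Message ID 36 originates at pos 2; dropped at pos 0 in round 2

Answer: 2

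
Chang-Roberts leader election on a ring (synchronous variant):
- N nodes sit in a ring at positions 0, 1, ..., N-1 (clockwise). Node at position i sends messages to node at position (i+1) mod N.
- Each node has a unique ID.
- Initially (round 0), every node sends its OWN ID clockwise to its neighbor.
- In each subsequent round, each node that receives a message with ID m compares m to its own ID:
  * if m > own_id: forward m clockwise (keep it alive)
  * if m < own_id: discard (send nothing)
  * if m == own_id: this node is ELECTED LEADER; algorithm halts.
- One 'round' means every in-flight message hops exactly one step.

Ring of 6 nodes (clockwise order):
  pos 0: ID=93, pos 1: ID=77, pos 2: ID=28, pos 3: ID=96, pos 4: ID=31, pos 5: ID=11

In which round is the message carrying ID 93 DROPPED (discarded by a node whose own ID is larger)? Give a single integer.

Answer: 3

Derivation:
Round 1: pos1(id77) recv 93: fwd; pos2(id28) recv 77: fwd; pos3(id96) recv 28: drop; pos4(id31) recv 96: fwd; pos5(id11) recv 31: fwd; pos0(id93) recv 11: drop
Round 2: pos2(id28) recv 93: fwd; pos3(id96) recv 77: drop; pos5(id11) recv 96: fwd; pos0(id93) recv 31: drop
Round 3: pos3(id96) recv 93: drop; pos0(id93) recv 96: fwd
Round 4: pos1(id77) recv 96: fwd
Round 5: pos2(id28) recv 96: fwd
Round 6: pos3(id96) recv 96: ELECTED
Message ID 93 originates at pos 0; dropped at pos 3 in round 3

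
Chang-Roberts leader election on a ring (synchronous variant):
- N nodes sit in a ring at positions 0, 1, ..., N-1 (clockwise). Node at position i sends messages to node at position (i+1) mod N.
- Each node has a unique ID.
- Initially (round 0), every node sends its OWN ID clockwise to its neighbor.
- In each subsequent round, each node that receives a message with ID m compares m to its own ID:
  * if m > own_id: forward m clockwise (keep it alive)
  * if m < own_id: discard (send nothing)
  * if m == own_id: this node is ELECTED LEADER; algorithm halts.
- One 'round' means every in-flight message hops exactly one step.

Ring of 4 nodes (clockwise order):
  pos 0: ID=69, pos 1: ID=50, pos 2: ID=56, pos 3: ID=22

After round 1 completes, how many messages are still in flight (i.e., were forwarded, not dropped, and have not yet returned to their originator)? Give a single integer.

Answer: 2

Derivation:
Round 1: pos1(id50) recv 69: fwd; pos2(id56) recv 50: drop; pos3(id22) recv 56: fwd; pos0(id69) recv 22: drop
After round 1: 2 messages still in flight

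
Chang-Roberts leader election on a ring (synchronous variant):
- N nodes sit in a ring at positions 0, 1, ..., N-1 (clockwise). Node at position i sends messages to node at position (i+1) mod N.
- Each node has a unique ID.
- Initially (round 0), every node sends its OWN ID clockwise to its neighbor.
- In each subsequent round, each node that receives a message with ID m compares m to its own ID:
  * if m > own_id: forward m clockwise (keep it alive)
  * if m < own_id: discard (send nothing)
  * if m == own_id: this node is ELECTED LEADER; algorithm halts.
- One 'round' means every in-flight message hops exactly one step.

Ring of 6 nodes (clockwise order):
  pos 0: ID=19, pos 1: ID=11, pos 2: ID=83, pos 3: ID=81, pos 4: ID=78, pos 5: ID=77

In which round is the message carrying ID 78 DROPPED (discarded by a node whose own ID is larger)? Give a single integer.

Answer: 4

Derivation:
Round 1: pos1(id11) recv 19: fwd; pos2(id83) recv 11: drop; pos3(id81) recv 83: fwd; pos4(id78) recv 81: fwd; pos5(id77) recv 78: fwd; pos0(id19) recv 77: fwd
Round 2: pos2(id83) recv 19: drop; pos4(id78) recv 83: fwd; pos5(id77) recv 81: fwd; pos0(id19) recv 78: fwd; pos1(id11) recv 77: fwd
Round 3: pos5(id77) recv 83: fwd; pos0(id19) recv 81: fwd; pos1(id11) recv 78: fwd; pos2(id83) recv 77: drop
Round 4: pos0(id19) recv 83: fwd; pos1(id11) recv 81: fwd; pos2(id83) recv 78: drop
Round 5: pos1(id11) recv 83: fwd; pos2(id83) recv 81: drop
Round 6: pos2(id83) recv 83: ELECTED
Message ID 78 originates at pos 4; dropped at pos 2 in round 4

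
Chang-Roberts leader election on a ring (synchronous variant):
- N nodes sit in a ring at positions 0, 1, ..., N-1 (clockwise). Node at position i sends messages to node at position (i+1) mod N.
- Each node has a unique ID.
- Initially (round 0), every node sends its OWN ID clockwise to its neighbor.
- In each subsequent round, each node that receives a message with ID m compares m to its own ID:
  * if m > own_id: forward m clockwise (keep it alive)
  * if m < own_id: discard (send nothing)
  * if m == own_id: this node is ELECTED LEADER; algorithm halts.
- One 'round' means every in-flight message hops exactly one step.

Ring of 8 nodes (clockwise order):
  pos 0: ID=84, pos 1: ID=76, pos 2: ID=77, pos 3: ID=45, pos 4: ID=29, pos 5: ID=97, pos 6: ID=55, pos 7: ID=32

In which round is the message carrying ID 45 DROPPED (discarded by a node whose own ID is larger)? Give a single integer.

Round 1: pos1(id76) recv 84: fwd; pos2(id77) recv 76: drop; pos3(id45) recv 77: fwd; pos4(id29) recv 45: fwd; pos5(id97) recv 29: drop; pos6(id55) recv 97: fwd; pos7(id32) recv 55: fwd; pos0(id84) recv 32: drop
Round 2: pos2(id77) recv 84: fwd; pos4(id29) recv 77: fwd; pos5(id97) recv 45: drop; pos7(id32) recv 97: fwd; pos0(id84) recv 55: drop
Round 3: pos3(id45) recv 84: fwd; pos5(id97) recv 77: drop; pos0(id84) recv 97: fwd
Round 4: pos4(id29) recv 84: fwd; pos1(id76) recv 97: fwd
Round 5: pos5(id97) recv 84: drop; pos2(id77) recv 97: fwd
Round 6: pos3(id45) recv 97: fwd
Round 7: pos4(id29) recv 97: fwd
Round 8: pos5(id97) recv 97: ELECTED
Message ID 45 originates at pos 3; dropped at pos 5 in round 2

Answer: 2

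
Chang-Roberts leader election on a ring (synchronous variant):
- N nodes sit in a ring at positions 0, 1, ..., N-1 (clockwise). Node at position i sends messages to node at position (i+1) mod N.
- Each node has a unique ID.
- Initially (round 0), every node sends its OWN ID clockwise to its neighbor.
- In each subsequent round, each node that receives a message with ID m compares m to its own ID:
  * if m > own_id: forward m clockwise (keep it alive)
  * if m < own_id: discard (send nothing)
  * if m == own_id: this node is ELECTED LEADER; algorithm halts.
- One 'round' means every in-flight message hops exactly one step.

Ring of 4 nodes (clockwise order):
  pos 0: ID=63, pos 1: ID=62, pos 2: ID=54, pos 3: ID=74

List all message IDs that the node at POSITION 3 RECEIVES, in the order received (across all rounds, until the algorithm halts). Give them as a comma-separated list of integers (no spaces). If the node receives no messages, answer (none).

Answer: 54,62,63,74

Derivation:
Round 1: pos1(id62) recv 63: fwd; pos2(id54) recv 62: fwd; pos3(id74) recv 54: drop; pos0(id63) recv 74: fwd
Round 2: pos2(id54) recv 63: fwd; pos3(id74) recv 62: drop; pos1(id62) recv 74: fwd
Round 3: pos3(id74) recv 63: drop; pos2(id54) recv 74: fwd
Round 4: pos3(id74) recv 74: ELECTED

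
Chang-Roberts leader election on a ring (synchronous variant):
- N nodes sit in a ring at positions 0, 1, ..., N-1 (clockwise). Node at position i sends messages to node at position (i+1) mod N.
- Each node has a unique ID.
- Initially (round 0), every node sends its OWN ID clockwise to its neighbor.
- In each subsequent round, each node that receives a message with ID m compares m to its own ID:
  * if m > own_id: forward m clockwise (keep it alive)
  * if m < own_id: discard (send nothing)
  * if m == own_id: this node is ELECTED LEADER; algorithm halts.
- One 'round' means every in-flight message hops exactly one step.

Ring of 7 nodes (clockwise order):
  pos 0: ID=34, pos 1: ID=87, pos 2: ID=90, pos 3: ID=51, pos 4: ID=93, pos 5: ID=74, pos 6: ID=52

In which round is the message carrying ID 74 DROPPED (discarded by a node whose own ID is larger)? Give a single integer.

Answer: 3

Derivation:
Round 1: pos1(id87) recv 34: drop; pos2(id90) recv 87: drop; pos3(id51) recv 90: fwd; pos4(id93) recv 51: drop; pos5(id74) recv 93: fwd; pos6(id52) recv 74: fwd; pos0(id34) recv 52: fwd
Round 2: pos4(id93) recv 90: drop; pos6(id52) recv 93: fwd; pos0(id34) recv 74: fwd; pos1(id87) recv 52: drop
Round 3: pos0(id34) recv 93: fwd; pos1(id87) recv 74: drop
Round 4: pos1(id87) recv 93: fwd
Round 5: pos2(id90) recv 93: fwd
Round 6: pos3(id51) recv 93: fwd
Round 7: pos4(id93) recv 93: ELECTED
Message ID 74 originates at pos 5; dropped at pos 1 in round 3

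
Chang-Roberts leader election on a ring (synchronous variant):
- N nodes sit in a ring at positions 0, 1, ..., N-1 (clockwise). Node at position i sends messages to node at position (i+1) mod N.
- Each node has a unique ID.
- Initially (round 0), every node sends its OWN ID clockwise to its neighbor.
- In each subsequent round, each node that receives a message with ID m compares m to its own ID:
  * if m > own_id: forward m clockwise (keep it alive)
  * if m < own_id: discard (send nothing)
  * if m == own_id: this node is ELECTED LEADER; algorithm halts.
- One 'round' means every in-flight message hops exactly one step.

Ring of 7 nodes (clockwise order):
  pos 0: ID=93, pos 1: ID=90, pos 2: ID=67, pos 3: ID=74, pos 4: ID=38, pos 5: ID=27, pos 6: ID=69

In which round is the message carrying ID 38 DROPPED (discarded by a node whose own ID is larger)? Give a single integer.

Round 1: pos1(id90) recv 93: fwd; pos2(id67) recv 90: fwd; pos3(id74) recv 67: drop; pos4(id38) recv 74: fwd; pos5(id27) recv 38: fwd; pos6(id69) recv 27: drop; pos0(id93) recv 69: drop
Round 2: pos2(id67) recv 93: fwd; pos3(id74) recv 90: fwd; pos5(id27) recv 74: fwd; pos6(id69) recv 38: drop
Round 3: pos3(id74) recv 93: fwd; pos4(id38) recv 90: fwd; pos6(id69) recv 74: fwd
Round 4: pos4(id38) recv 93: fwd; pos5(id27) recv 90: fwd; pos0(id93) recv 74: drop
Round 5: pos5(id27) recv 93: fwd; pos6(id69) recv 90: fwd
Round 6: pos6(id69) recv 93: fwd; pos0(id93) recv 90: drop
Round 7: pos0(id93) recv 93: ELECTED
Message ID 38 originates at pos 4; dropped at pos 6 in round 2

Answer: 2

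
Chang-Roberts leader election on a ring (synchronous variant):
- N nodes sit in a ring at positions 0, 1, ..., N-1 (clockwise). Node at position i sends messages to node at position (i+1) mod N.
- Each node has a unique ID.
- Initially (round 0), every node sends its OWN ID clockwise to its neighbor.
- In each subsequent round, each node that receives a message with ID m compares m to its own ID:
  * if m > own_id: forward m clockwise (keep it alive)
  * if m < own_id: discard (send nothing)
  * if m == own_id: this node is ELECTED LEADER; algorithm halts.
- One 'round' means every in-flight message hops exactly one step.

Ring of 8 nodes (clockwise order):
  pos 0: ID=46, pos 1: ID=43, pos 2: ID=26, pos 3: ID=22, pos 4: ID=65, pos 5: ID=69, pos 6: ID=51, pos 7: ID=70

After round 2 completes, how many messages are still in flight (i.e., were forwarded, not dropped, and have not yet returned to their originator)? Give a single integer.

Round 1: pos1(id43) recv 46: fwd; pos2(id26) recv 43: fwd; pos3(id22) recv 26: fwd; pos4(id65) recv 22: drop; pos5(id69) recv 65: drop; pos6(id51) recv 69: fwd; pos7(id70) recv 51: drop; pos0(id46) recv 70: fwd
Round 2: pos2(id26) recv 46: fwd; pos3(id22) recv 43: fwd; pos4(id65) recv 26: drop; pos7(id70) recv 69: drop; pos1(id43) recv 70: fwd
After round 2: 3 messages still in flight

Answer: 3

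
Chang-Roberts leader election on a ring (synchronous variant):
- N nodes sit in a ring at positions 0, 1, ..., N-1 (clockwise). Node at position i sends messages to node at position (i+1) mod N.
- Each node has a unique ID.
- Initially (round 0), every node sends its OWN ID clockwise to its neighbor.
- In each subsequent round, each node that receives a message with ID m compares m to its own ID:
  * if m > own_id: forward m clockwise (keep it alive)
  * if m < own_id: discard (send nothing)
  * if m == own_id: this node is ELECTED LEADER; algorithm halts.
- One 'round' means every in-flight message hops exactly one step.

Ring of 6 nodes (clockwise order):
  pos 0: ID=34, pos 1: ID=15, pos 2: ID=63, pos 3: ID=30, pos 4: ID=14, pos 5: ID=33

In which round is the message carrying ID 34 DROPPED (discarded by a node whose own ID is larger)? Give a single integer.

Answer: 2

Derivation:
Round 1: pos1(id15) recv 34: fwd; pos2(id63) recv 15: drop; pos3(id30) recv 63: fwd; pos4(id14) recv 30: fwd; pos5(id33) recv 14: drop; pos0(id34) recv 33: drop
Round 2: pos2(id63) recv 34: drop; pos4(id14) recv 63: fwd; pos5(id33) recv 30: drop
Round 3: pos5(id33) recv 63: fwd
Round 4: pos0(id34) recv 63: fwd
Round 5: pos1(id15) recv 63: fwd
Round 6: pos2(id63) recv 63: ELECTED
Message ID 34 originates at pos 0; dropped at pos 2 in round 2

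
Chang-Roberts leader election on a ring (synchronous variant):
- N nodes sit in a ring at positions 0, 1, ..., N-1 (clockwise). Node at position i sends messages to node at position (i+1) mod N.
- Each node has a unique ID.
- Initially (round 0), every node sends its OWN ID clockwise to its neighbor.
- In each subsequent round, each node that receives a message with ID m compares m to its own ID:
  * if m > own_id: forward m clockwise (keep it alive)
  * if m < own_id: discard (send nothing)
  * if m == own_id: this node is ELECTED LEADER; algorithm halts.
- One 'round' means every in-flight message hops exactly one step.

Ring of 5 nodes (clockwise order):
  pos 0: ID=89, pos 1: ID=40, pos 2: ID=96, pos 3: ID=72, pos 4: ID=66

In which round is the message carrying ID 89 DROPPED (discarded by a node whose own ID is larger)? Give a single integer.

Answer: 2

Derivation:
Round 1: pos1(id40) recv 89: fwd; pos2(id96) recv 40: drop; pos3(id72) recv 96: fwd; pos4(id66) recv 72: fwd; pos0(id89) recv 66: drop
Round 2: pos2(id96) recv 89: drop; pos4(id66) recv 96: fwd; pos0(id89) recv 72: drop
Round 3: pos0(id89) recv 96: fwd
Round 4: pos1(id40) recv 96: fwd
Round 5: pos2(id96) recv 96: ELECTED
Message ID 89 originates at pos 0; dropped at pos 2 in round 2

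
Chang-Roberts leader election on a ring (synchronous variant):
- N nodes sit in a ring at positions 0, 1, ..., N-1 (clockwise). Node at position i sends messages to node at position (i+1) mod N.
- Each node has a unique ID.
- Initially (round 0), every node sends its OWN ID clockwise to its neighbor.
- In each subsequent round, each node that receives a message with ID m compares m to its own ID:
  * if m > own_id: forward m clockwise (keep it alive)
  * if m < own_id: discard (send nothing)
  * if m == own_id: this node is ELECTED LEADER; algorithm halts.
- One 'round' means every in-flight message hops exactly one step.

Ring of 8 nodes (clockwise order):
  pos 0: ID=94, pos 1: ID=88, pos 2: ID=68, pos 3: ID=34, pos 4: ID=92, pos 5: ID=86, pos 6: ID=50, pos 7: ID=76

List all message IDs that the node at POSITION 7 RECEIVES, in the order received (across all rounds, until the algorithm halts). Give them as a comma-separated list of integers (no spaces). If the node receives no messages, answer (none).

Answer: 50,86,92,94

Derivation:
Round 1: pos1(id88) recv 94: fwd; pos2(id68) recv 88: fwd; pos3(id34) recv 68: fwd; pos4(id92) recv 34: drop; pos5(id86) recv 92: fwd; pos6(id50) recv 86: fwd; pos7(id76) recv 50: drop; pos0(id94) recv 76: drop
Round 2: pos2(id68) recv 94: fwd; pos3(id34) recv 88: fwd; pos4(id92) recv 68: drop; pos6(id50) recv 92: fwd; pos7(id76) recv 86: fwd
Round 3: pos3(id34) recv 94: fwd; pos4(id92) recv 88: drop; pos7(id76) recv 92: fwd; pos0(id94) recv 86: drop
Round 4: pos4(id92) recv 94: fwd; pos0(id94) recv 92: drop
Round 5: pos5(id86) recv 94: fwd
Round 6: pos6(id50) recv 94: fwd
Round 7: pos7(id76) recv 94: fwd
Round 8: pos0(id94) recv 94: ELECTED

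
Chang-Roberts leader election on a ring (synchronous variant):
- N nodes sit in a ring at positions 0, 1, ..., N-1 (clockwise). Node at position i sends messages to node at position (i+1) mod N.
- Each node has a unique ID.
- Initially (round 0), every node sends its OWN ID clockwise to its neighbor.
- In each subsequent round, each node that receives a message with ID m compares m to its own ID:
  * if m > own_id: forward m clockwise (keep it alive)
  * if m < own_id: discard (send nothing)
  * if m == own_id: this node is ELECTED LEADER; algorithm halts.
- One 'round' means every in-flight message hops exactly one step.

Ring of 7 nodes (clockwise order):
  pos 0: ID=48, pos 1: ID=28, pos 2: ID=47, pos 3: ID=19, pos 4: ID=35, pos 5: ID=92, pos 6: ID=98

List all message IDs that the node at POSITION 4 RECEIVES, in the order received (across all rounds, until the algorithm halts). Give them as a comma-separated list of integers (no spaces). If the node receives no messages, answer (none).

Answer: 19,47,48,98

Derivation:
Round 1: pos1(id28) recv 48: fwd; pos2(id47) recv 28: drop; pos3(id19) recv 47: fwd; pos4(id35) recv 19: drop; pos5(id92) recv 35: drop; pos6(id98) recv 92: drop; pos0(id48) recv 98: fwd
Round 2: pos2(id47) recv 48: fwd; pos4(id35) recv 47: fwd; pos1(id28) recv 98: fwd
Round 3: pos3(id19) recv 48: fwd; pos5(id92) recv 47: drop; pos2(id47) recv 98: fwd
Round 4: pos4(id35) recv 48: fwd; pos3(id19) recv 98: fwd
Round 5: pos5(id92) recv 48: drop; pos4(id35) recv 98: fwd
Round 6: pos5(id92) recv 98: fwd
Round 7: pos6(id98) recv 98: ELECTED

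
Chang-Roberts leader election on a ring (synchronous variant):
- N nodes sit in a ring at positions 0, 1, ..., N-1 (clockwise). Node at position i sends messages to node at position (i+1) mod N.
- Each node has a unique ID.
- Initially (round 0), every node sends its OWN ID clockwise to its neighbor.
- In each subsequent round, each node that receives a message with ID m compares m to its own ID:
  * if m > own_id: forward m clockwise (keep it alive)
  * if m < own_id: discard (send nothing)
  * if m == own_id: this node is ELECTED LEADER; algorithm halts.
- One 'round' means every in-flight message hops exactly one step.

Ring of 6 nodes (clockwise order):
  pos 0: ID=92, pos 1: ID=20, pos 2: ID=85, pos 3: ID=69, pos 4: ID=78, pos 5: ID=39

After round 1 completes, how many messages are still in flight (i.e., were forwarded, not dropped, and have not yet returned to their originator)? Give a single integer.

Round 1: pos1(id20) recv 92: fwd; pos2(id85) recv 20: drop; pos3(id69) recv 85: fwd; pos4(id78) recv 69: drop; pos5(id39) recv 78: fwd; pos0(id92) recv 39: drop
After round 1: 3 messages still in flight

Answer: 3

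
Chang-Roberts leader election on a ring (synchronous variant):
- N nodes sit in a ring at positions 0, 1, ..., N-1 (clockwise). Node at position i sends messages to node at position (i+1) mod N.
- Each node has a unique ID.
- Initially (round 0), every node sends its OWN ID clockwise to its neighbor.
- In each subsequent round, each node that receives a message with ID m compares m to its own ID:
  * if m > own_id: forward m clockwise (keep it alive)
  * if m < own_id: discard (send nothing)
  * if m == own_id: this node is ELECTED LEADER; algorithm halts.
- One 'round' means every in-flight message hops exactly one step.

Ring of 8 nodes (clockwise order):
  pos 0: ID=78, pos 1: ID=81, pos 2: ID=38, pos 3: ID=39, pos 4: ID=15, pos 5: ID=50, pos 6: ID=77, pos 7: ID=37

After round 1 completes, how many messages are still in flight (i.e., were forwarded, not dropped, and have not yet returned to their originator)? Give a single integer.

Round 1: pos1(id81) recv 78: drop; pos2(id38) recv 81: fwd; pos3(id39) recv 38: drop; pos4(id15) recv 39: fwd; pos5(id50) recv 15: drop; pos6(id77) recv 50: drop; pos7(id37) recv 77: fwd; pos0(id78) recv 37: drop
After round 1: 3 messages still in flight

Answer: 3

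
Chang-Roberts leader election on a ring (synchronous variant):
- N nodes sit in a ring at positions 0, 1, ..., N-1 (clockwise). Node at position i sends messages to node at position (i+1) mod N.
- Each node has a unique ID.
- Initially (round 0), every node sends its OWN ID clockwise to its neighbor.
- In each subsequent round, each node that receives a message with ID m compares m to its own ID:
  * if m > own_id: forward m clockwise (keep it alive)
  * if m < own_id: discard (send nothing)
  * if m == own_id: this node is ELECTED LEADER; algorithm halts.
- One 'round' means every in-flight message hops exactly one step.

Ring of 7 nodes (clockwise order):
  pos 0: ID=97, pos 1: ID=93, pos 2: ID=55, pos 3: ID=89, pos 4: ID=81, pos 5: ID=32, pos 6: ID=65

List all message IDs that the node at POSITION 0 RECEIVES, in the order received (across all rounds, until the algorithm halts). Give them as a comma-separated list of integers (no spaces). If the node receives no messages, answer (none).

Round 1: pos1(id93) recv 97: fwd; pos2(id55) recv 93: fwd; pos3(id89) recv 55: drop; pos4(id81) recv 89: fwd; pos5(id32) recv 81: fwd; pos6(id65) recv 32: drop; pos0(id97) recv 65: drop
Round 2: pos2(id55) recv 97: fwd; pos3(id89) recv 93: fwd; pos5(id32) recv 89: fwd; pos6(id65) recv 81: fwd
Round 3: pos3(id89) recv 97: fwd; pos4(id81) recv 93: fwd; pos6(id65) recv 89: fwd; pos0(id97) recv 81: drop
Round 4: pos4(id81) recv 97: fwd; pos5(id32) recv 93: fwd; pos0(id97) recv 89: drop
Round 5: pos5(id32) recv 97: fwd; pos6(id65) recv 93: fwd
Round 6: pos6(id65) recv 97: fwd; pos0(id97) recv 93: drop
Round 7: pos0(id97) recv 97: ELECTED

Answer: 65,81,89,93,97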